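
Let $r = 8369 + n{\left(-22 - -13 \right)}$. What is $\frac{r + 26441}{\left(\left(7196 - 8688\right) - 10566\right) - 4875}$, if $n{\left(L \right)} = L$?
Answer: $- \frac{34801}{16933} \approx -2.0552$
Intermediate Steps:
$r = 8360$ ($r = 8369 - 9 = 8360$)
$\frac{r + 26441}{\left(\left(7196 - 8688\right) - 10566\right) - 4875} = \frac{8360 + 26441}{\left(\left(7196 - 8688\right) - 10566\right) - 4875} = \frac{34801}{\left(-1492 - 10566\right) - 4875} = \frac{34801}{-12058 - 4875} = \frac{34801}{-16933} = 34801 \left(- \frac{1}{16933}\right) = - \frac{34801}{16933}$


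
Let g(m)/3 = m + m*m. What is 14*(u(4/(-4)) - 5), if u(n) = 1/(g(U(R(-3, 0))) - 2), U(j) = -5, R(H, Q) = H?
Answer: -2023/29 ≈ -69.759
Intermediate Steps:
g(m) = 3*m + 3*m² (g(m) = 3*(m + m*m) = 3*(m + m²) = 3*m + 3*m²)
u(n) = 1/58 (u(n) = 1/(3*(-5)*(1 - 5) - 2) = 1/(3*(-5)*(-4) - 2) = 1/(60 - 2) = 1/58)
14*(u(4/(-4)) - 5) = 14*(1/58 - 5) = 14*(-289/58) = -2023/29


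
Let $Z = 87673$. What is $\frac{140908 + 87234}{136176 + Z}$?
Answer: $\frac{228142}{223849} \approx 1.0192$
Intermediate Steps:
$\frac{140908 + 87234}{136176 + Z} = \frac{140908 + 87234}{136176 + 87673} = \frac{228142}{223849}$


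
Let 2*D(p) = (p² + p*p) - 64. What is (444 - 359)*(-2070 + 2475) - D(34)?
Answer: 33301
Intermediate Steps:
D(p) = -32 + p² (D(p) = ((p² + p*p) - 64)/2 = ((p² + p²) - 64)/2 = (2*p² - 64)/2 = (-64 + 2*p²)/2 = -32 + p²)
(444 - 359)*(-2070 + 2475) - D(34) = (444 - 359)*(-2070 + 2475) - (-32 + 34²) = 85*405 - (-32 + 1156) = 34425 - 1*1124 = 34425 - 1124 = 33301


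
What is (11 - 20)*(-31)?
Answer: 279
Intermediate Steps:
(11 - 20)*(-31) = -9*(-31) = 279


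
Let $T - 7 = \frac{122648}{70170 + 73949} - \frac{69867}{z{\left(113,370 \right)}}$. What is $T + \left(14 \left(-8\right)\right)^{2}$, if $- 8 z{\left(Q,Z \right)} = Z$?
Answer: $\frac{374934288837}{26662015} \approx 14062.0$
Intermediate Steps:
$z{\left(Q,Z \right)} = - \frac{Z}{8}$
$T = \frac{40485972677}{26662015}$ ($T = 7 + \left(\frac{122648}{70170 + 73949} - \frac{69867}{\left(- \frac{1}{8}\right) 370}\right) = 7 + \left(\frac{122648}{144119} - \frac{69867}{- \frac{185}{4}}\right) = 7 + \left(122648 \cdot \frac{1}{144119} - - \frac{279468}{185}\right) = 7 + \left(\frac{122648}{144119} + \frac{279468}{185}\right) = 7 + \frac{40299338572}{26662015} = \frac{40485972677}{26662015} \approx 1518.5$)
$T + \left(14 \left(-8\right)\right)^{2} = \frac{40485972677}{26662015} + \left(14 \left(-8\right)\right)^{2} = \frac{40485972677}{26662015} + \left(-112\right)^{2} = \frac{40485972677}{26662015} + 12544 = \frac{374934288837}{26662015}$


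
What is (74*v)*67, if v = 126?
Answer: 624708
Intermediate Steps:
(74*v)*67 = (74*126)*67 = 9324*67 = 624708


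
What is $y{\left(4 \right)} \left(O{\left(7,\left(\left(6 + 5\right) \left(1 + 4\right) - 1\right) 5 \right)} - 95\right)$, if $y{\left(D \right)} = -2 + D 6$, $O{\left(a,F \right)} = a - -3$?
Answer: $-1870$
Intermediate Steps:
$O{\left(a,F \right)} = 3 + a$ ($O{\left(a,F \right)} = a + 3 = 3 + a$)
$y{\left(D \right)} = -2 + 6 D$
$y{\left(4 \right)} \left(O{\left(7,\left(\left(6 + 5\right) \left(1 + 4\right) - 1\right) 5 \right)} - 95\right) = \left(-2 + 6 \cdot 4\right) \left(\left(3 + 7\right) - 95\right) = \left(-2 + 24\right) \left(10 - 95\right) = 22 \left(-85\right) = -1870$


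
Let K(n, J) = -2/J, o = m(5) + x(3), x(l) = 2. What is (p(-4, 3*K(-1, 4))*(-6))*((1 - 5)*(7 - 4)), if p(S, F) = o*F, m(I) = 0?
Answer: -216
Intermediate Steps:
o = 2 (o = 0 + 2 = 2)
p(S, F) = 2*F
(p(-4, 3*K(-1, 4))*(-6))*((1 - 5)*(7 - 4)) = ((2*(3*(-2/4)))*(-6))*((1 - 5)*(7 - 4)) = ((2*(3*(-2*¼)))*(-6))*(-4*3) = ((2*(3*(-½)))*(-6))*(-12) = ((2*(-3/2))*(-6))*(-12) = -3*(-6)*(-12) = 18*(-12) = -216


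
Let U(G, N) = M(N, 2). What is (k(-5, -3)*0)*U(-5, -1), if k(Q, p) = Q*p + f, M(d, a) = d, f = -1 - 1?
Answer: 0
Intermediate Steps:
f = -2
U(G, N) = N
k(Q, p) = -2 + Q*p (k(Q, p) = Q*p - 2 = -2 + Q*p)
(k(-5, -3)*0)*U(-5, -1) = ((-2 - 5*(-3))*0)*(-1) = ((-2 + 15)*0)*(-1) = (13*0)*(-1) = 0*(-1) = 0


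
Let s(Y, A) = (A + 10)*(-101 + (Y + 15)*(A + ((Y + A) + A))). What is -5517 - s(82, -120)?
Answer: -2982887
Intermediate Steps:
s(Y, A) = (-101 + (15 + Y)*(Y + 3*A))*(10 + A) (s(Y, A) = (10 + A)*(-101 + (15 + Y)*(A + ((A + Y) + A))) = (10 + A)*(-101 + (15 + Y)*(A + (Y + 2*A))) = (10 + A)*(-101 + (15 + Y)*(Y + 3*A)) = (-101 + (15 + Y)*(Y + 3*A))*(10 + A))
-5517 - s(82, -120) = -5517 - (-1010 + 10*82**2 + 45*(-120)**2 + 150*82 + 349*(-120) - 120*82**2 + 3*82*(-120)**2 + 45*(-120)*82) = -5517 - (-1010 + 10*6724 + 45*14400 + 12300 - 41880 - 120*6724 + 3*82*14400 - 442800) = -5517 - (-1010 + 67240 + 648000 + 12300 - 41880 - 806880 + 3542400 - 442800) = -5517 - 1*2977370 = -5517 - 2977370 = -2982887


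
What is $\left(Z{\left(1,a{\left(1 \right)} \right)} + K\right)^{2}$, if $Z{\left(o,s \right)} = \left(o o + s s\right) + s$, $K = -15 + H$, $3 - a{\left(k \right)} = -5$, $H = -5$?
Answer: $2809$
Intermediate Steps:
$a{\left(k \right)} = 8$ ($a{\left(k \right)} = 3 - -5 = 3 + 5 = 8$)
$K = -20$ ($K = -15 - 5 = -20$)
$Z{\left(o,s \right)} = s + o^{2} + s^{2}$ ($Z{\left(o,s \right)} = \left(o^{2} + s^{2}\right) + s = s + o^{2} + s^{2}$)
$\left(Z{\left(1,a{\left(1 \right)} \right)} + K\right)^{2} = \left(\left(8 + 1^{2} + 8^{2}\right) - 20\right)^{2} = \left(\left(8 + 1 + 64\right) - 20\right)^{2} = \left(73 - 20\right)^{2} = 53^{2} = 2809$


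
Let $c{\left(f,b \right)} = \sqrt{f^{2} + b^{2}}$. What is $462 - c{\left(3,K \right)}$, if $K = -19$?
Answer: $462 - \sqrt{370} \approx 442.76$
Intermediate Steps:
$c{\left(f,b \right)} = \sqrt{b^{2} + f^{2}}$
$462 - c{\left(3,K \right)} = 462 - \sqrt{\left(-19\right)^{2} + 3^{2}} = 462 - \sqrt{361 + 9} = 462 - \sqrt{370}$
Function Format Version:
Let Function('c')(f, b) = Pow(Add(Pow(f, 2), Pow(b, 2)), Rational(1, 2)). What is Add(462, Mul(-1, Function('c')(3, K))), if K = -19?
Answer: Add(462, Mul(-1, Pow(370, Rational(1, 2)))) ≈ 442.76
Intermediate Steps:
Function('c')(f, b) = Pow(Add(Pow(b, 2), Pow(f, 2)), Rational(1, 2))
Add(462, Mul(-1, Function('c')(3, K))) = Add(462, Mul(-1, Pow(Add(Pow(-19, 2), Pow(3, 2)), Rational(1, 2)))) = Add(462, Mul(-1, Pow(Add(361, 9), Rational(1, 2)))) = Add(462, Mul(-1, Pow(370, Rational(1, 2))))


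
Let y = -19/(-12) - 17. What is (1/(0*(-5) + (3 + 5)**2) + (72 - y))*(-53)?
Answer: -889711/192 ≈ -4633.9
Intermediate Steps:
y = -185/12 (y = -19*(-1/12) - 17 = 19/12 - 17 = -185/12 ≈ -15.417)
(1/(0*(-5) + (3 + 5)**2) + (72 - y))*(-53) = (1/(0*(-5) + (3 + 5)**2) + (72 - 1*(-185/12)))*(-53) = (1/(0 + 8**2) + (72 + 185/12))*(-53) = (1/(0 + 64) + 1049/12)*(-53) = (1/64 + 1049/12)*(-53) = (16787/192)*(-53) = -889711/192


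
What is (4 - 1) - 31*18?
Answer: -555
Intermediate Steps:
(4 - 1) - 31*18 = 3 - 558 = -555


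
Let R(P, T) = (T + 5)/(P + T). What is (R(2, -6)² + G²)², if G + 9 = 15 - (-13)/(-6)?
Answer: 4515625/20736 ≈ 217.77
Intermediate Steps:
R(P, T) = (5 + T)/(P + T)
G = 23/6 (G = -9 + (15 - (-13)/(-6)) = -9 + (15 - (-13)*(-1)/6) = -9 + (15 - 1*13/6) = -9 + (15 - 13/6) = -9 + 77/6 = 23/6 ≈ 3.8333)
(R(2, -6)² + G²)² = (((5 - 6)/(2 - 6))² + (23/6)²)² = ((-1/(-4))² + 529/36)² = ((-¼*(-1))² + 529/36)² = ((¼)² + 529/36)² = (1/16 + 529/36)² = (2125/144)² = 4515625/20736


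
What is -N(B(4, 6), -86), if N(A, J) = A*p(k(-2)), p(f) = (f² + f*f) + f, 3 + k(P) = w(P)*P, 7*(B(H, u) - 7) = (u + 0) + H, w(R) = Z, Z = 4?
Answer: -1947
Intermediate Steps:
w(R) = 4
B(H, u) = 7 + H/7 + u/7 (B(H, u) = 7 + ((u + 0) + H)/7 = 7 + (u + H)/7 = 7 + (H + u)/7 = 7 + (H/7 + u/7) = 7 + H/7 + u/7)
k(P) = -3 + 4*P
p(f) = f + 2*f² (p(f) = (f² + f²) + f = 2*f² + f = f + 2*f²)
N(A, J) = 231*A (N(A, J) = A*((-3 + 4*(-2))*(1 + 2*(-3 + 4*(-2)))) = A*((-3 - 8)*(1 + 2*(-3 - 8))) = A*(-11*(1 + 2*(-11))) = A*(-11*(1 - 22)) = A*(-11*(-21)) = A*231 = 231*A)
-N(B(4, 6), -86) = -231*(7 + (⅐)*4 + (⅐)*6) = -231*(7 + 4/7 + 6/7) = -231*59/7 = -1*1947 = -1947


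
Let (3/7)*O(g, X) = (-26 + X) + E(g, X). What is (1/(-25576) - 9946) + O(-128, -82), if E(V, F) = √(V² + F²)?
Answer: -260824049/25576 + 14*√5777/3 ≈ -9843.3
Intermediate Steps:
E(V, F) = √(F² + V²)
O(g, X) = -182/3 + 7*X/3 + 7*√(X² + g²)/3 (O(g, X) = 7*((-26 + X) + √(X² + g²))/3 = 7*(-26 + X + √(X² + g²))/3 = -182/3 + 7*X/3 + 7*√(X² + g²)/3)
(1/(-25576) - 9946) + O(-128, -82) = (1/(-25576) - 9946) + (-182/3 + (7/3)*(-82) + 7*√((-82)² + (-128)²)/3) = (-1/25576 - 9946) + (-182/3 - 574/3 + 7*√(6724 + 16384)/3) = -254378897/25576 + (-182/3 - 574/3 + 7*√23108/3) = -254378897/25576 + (-182/3 - 574/3 + 7*(2*√5777)/3) = -254378897/25576 + (-182/3 - 574/3 + 14*√5777/3) = -254378897/25576 + (-252 + 14*√5777/3) = -260824049/25576 + 14*√5777/3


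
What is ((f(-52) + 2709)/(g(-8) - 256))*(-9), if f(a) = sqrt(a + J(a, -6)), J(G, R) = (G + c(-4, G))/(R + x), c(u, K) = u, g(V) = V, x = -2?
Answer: 8127/88 + 9*I*sqrt(5)/88 ≈ 92.352 + 0.22869*I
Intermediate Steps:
J(G, R) = (-4 + G)/(-2 + R) (J(G, R) = (G - 4)/(R - 2) = (-4 + G)/(-2 + R))
f(a) = sqrt(1/2 + 7*a/8) (f(a) = sqrt(a + (-4 + a)/(-2 - 6)) = sqrt(a + (-4 + a)/(-8)) = sqrt(a - (-4 + a)/8) = sqrt(a + (1/2 - a/8)) = sqrt(1/2 + 7*a/8))
((f(-52) + 2709)/(g(-8) - 256))*(-9) = ((sqrt(8 + 14*(-52))/4 + 2709)/(-8 - 256))*(-9) = ((sqrt(8 - 728)/4 + 2709)/(-264))*(-9) = ((sqrt(-720)/4 + 2709)*(-1/264))*(-9) = (((12*I*sqrt(5))/4 + 2709)*(-1/264))*(-9) = ((3*I*sqrt(5) + 2709)*(-1/264))*(-9) = ((2709 + 3*I*sqrt(5))*(-1/264))*(-9) = (-903/88 - I*sqrt(5)/88)*(-9) = 8127/88 + 9*I*sqrt(5)/88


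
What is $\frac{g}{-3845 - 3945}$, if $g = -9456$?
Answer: $\frac{4728}{3895} \approx 1.2139$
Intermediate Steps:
$\frac{g}{-3845 - 3945} = - \frac{9456}{-3845 - 3945} = - \frac{9456}{-7790} = \left(-9456\right) \left(- \frac{1}{7790}\right) = \frac{4728}{3895}$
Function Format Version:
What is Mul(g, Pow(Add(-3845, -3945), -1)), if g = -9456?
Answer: Rational(4728, 3895) ≈ 1.2139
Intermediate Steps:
Mul(g, Pow(Add(-3845, -3945), -1)) = Mul(-9456, Pow(Add(-3845, -3945), -1)) = Mul(-9456, Pow(-7790, -1)) = Mul(-9456, Rational(-1, 7790)) = Rational(4728, 3895)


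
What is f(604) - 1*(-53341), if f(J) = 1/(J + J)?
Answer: 64435929/1208 ≈ 53341.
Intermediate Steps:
f(J) = 1/(2*J)
f(604) - 1*(-53341) = (1/2)/604 - 1*(-53341) = (1/2)*(1/604) + 53341 = 1/1208 + 53341 = 64435929/1208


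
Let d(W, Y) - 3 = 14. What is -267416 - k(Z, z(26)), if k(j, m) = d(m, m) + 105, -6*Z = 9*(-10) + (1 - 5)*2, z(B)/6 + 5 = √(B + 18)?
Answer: -267538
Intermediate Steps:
z(B) = -30 + 6*√(18 + B) (z(B) = -30 + 6*√(B + 18) = -30 + 6*√(18 + B))
d(W, Y) = 17 (d(W, Y) = 3 + 14 = 17)
Z = 49/3 (Z = -(9*(-10) + (1 - 5)*2)/6 = -(-90 - 4*2)/6 = -(-90 - 8)/6 = -⅙*(-98) = 49/3 ≈ 16.333)
k(j, m) = 122 (k(j, m) = 17 + 105 = 122)
-267416 - k(Z, z(26)) = -267416 - 1*122 = -267416 - 122 = -267538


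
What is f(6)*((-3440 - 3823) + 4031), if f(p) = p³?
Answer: -698112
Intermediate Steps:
f(6)*((-3440 - 3823) + 4031) = 6³*((-3440 - 3823) + 4031) = 216*(-7263 + 4031) = 216*(-3232) = -698112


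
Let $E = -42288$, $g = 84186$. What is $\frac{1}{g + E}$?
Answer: $\frac{1}{41898} \approx 2.3867 \cdot 10^{-5}$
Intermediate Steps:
$\frac{1}{g + E} = \frac{1}{84186 - 42288} = \frac{1}{41898}$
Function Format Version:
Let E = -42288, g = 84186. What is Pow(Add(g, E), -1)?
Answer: Rational(1, 41898) ≈ 2.3867e-5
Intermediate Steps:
Pow(Add(g, E), -1) = Pow(Add(84186, -42288), -1) = Pow(41898, -1) = Rational(1, 41898)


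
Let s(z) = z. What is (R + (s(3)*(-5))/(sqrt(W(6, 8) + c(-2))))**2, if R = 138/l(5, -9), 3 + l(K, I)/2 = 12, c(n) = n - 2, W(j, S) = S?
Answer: 1/36 ≈ 0.027778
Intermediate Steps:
c(n) = -2 + n
l(K, I) = 18 (l(K, I) = -6 + 2*12 = -6 + 24 = 18)
R = 23/3 (R = 138/18 = 138*(1/18) = 23/3 ≈ 7.6667)
(R + (s(3)*(-5))/(sqrt(W(6, 8) + c(-2))))**2 = (23/3 + (3*(-5))/(sqrt(8 + (-2 - 2))))**2 = (23/3 - 15/sqrt(8 - 4))**2 = (23/3 - 15/(sqrt(4)))**2 = (23/3 - 15/2)**2 = (1/6)**2 = 1/36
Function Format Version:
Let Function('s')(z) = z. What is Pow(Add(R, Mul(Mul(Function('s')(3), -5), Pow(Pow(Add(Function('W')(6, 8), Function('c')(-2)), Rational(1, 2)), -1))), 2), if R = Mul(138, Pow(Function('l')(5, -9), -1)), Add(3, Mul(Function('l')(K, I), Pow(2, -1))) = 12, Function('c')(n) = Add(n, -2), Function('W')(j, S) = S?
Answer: Rational(1, 36) ≈ 0.027778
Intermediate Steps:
Function('c')(n) = Add(-2, n)
Function('l')(K, I) = 18 (Function('l')(K, I) = Add(-6, Mul(2, 12)) = Add(-6, 24) = 18)
R = Rational(23, 3) (R = Mul(138, Pow(18, -1)) = Mul(138, Rational(1, 18)) = Rational(23, 3) ≈ 7.6667)
Pow(Add(R, Mul(Mul(Function('s')(3), -5), Pow(Pow(Add(Function('W')(6, 8), Function('c')(-2)), Rational(1, 2)), -1))), 2) = Pow(Add(Rational(23, 3), Mul(Mul(3, -5), Pow(Pow(Add(8, Add(-2, -2)), Rational(1, 2)), -1))), 2) = Pow(Add(Rational(23, 3), Mul(-15, Pow(Pow(Add(8, -4), Rational(1, 2)), -1))), 2) = Pow(Add(Rational(23, 3), Mul(-15, Pow(Pow(4, Rational(1, 2)), -1))), 2) = Pow(Add(Rational(23, 3), Mul(-15, Pow(2, -1))), 2) = Pow(Add(Rational(23, 3), Mul(-15, Rational(1, 2))), 2) = Pow(Add(Rational(23, 3), Rational(-15, 2)), 2) = Pow(Rational(1, 6), 2) = Rational(1, 36)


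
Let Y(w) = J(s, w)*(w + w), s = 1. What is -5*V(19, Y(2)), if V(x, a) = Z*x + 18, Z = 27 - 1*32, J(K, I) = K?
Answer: 385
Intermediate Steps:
Z = -5 (Z = 27 - 32 = -5)
Y(w) = 2*w (Y(w) = 1*(w + w) = 1*(2*w) = 2*w)
V(x, a) = 18 - 5*x (V(x, a) = -5*x + 18 = 18 - 5*x)
-5*V(19, Y(2)) = -5*(18 - 5*19) = -5*(18 - 95) = -5*(-77) = 385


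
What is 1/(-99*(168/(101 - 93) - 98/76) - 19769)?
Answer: -38/825373 ≈ -4.6040e-5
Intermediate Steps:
1/(-99*(168/(101 - 93) - 98/76) - 19769) = 1/(-99*(168/8 - 98*1/76) - 19769) = 1/(-99*(168*(1/8) - 49/38) - 19769) = 1/(-99*(21 - 49/38) - 19769) = 1/(-99*749/38 - 19769) = 1/(-74151/38 - 19769) = 1/(-825373/38) = -38/825373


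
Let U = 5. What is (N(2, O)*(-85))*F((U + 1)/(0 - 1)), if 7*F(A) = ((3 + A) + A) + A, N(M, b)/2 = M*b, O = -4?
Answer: -20400/7 ≈ -2914.3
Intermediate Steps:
N(M, b) = 2*M*b (N(M, b) = 2*(M*b) = 2*M*b)
F(A) = 3/7 + 3*A/7 (F(A) = (((3 + A) + A) + A)/7 = ((3 + 2*A) + A)/7 = (3 + 3*A)/7 = 3/7 + 3*A/7)
(N(2, O)*(-85))*F((U + 1)/(0 - 1)) = ((2*2*(-4))*(-85))*(3/7 + 3*((5 + 1)/(0 - 1))/7) = (-16*(-85))*(3/7 + 3*(6/(-1))/7) = 1360*(3/7 + 3*(6*(-1))/7) = 1360*(3/7 + (3/7)*(-6)) = 1360*(3/7 - 18/7) = 1360*(-15/7) = -20400/7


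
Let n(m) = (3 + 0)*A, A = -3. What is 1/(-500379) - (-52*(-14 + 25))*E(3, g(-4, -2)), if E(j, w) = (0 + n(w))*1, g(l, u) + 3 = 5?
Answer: -2575951093/500379 ≈ -5148.0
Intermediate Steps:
g(l, u) = 2 (g(l, u) = -3 + 5 = 2)
n(m) = -9 (n(m) = (3 + 0)*(-3) = 3*(-3) = -9)
E(j, w) = -9 (E(j, w) = (0 - 9)*1 = -9*1 = -9)
1/(-500379) - (-52*(-14 + 25))*E(3, g(-4, -2)) = 1/(-500379) - (-52*(-14 + 25))*(-9) = -1/500379 - (-52*11)*(-9) = -1/500379 - (-572)*(-9) = -1/500379 - 1*5148 = -1/500379 - 5148 = -2575951093/500379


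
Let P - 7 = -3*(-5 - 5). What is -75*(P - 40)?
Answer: 225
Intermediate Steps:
P = 37 (P = 7 - 3*(-5 - 5) = 7 - 3*(-10) = 7 + 30 = 37)
-75*(P - 40) = -75*(37 - 40) = -75*(-3) = 225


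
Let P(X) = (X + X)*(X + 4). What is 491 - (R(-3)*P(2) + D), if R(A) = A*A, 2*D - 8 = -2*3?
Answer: 274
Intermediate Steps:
D = 1 (D = 4 + (-2*3)/2 = 4 + (1/2)*(-6) = 4 - 3 = 1)
R(A) = A**2
P(X) = 2*X*(4 + X) (P(X) = (2*X)*(4 + X) = 2*X*(4 + X))
491 - (R(-3)*P(2) + D) = 491 - ((-3)**2*(2*2*(4 + 2)) + 1) = 491 - (9*(2*2*6) + 1) = 491 - (9*24 + 1) = 491 - (216 + 1) = 491 - 1*217 = 491 - 217 = 274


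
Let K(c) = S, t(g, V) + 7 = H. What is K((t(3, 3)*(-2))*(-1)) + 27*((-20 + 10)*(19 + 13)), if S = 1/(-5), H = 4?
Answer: -43201/5 ≈ -8640.2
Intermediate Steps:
t(g, V) = -3 (t(g, V) = -7 + 4 = -3)
S = -1/5 ≈ -0.20000
K(c) = -1/5
K((t(3, 3)*(-2))*(-1)) + 27*((-20 + 10)*(19 + 13)) = -1/5 + 27*((-20 + 10)*(19 + 13)) = -1/5 + 27*(-10*32) = -1/5 + 27*(-320) = -1/5 - 8640 = -43201/5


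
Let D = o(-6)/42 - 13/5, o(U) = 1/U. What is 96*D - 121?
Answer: -38953/105 ≈ -370.98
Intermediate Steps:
D = -3281/1260 (D = 1/(-6*42) - 13/5 = -⅙*1/42 - 13*⅕ = -1/252 - 13/5 = -3281/1260 ≈ -2.6040)
96*D - 121 = 96*(-3281/1260) - 121 = -26248/105 - 121 = -38953/105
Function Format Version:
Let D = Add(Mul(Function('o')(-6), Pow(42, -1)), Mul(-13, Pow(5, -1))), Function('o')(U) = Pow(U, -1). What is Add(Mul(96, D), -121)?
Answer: Rational(-38953, 105) ≈ -370.98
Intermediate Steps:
D = Rational(-3281, 1260) (D = Add(Mul(Pow(-6, -1), Pow(42, -1)), Mul(-13, Pow(5, -1))) = Add(Mul(Rational(-1, 6), Rational(1, 42)), Mul(-13, Rational(1, 5))) = Add(Rational(-1, 252), Rational(-13, 5)) = Rational(-3281, 1260) ≈ -2.6040)
Add(Mul(96, D), -121) = Add(Mul(96, Rational(-3281, 1260)), -121) = Add(Rational(-26248, 105), -121) = Rational(-38953, 105)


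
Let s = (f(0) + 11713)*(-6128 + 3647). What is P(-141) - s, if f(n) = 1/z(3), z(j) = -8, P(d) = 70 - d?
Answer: 232478831/8 ≈ 2.9060e+7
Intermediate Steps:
f(n) = -⅛ (f(n) = 1/(-8) = -⅛)
s = -232477143/8 (s = (-⅛ + 11713)*(-6128 + 3647) = (93703/8)*(-2481) = -232477143/8 ≈ -2.9060e+7)
P(-141) - s = (70 - 1*(-141)) - 1*(-232477143/8) = (70 + 141) + 232477143/8 = 211 + 232477143/8 = 232478831/8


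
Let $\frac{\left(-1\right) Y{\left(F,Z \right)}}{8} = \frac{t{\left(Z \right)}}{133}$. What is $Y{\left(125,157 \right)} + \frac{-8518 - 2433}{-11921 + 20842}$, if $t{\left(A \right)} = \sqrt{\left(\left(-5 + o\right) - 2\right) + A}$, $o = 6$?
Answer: $- \frac{10951}{8921} - \frac{16 \sqrt{39}}{133} \approx -1.9788$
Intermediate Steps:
$t{\left(A \right)} = \sqrt{-1 + A}$ ($t{\left(A \right)} = \sqrt{\left(\left(-5 + 6\right) - 2\right) + A} = \sqrt{\left(1 - 2\right) + A} = \sqrt{-1 + A}$)
$Y{\left(F,Z \right)} = - \frac{8 \sqrt{-1 + Z}}{133}$ ($Y{\left(F,Z \right)} = - 8 \frac{\sqrt{-1 + Z}}{133} = - \frac{8 \sqrt{-1 + Z}}{133}$)
$Y{\left(125,157 \right)} + \frac{-8518 - 2433}{-11921 + 20842} = - \frac{8 \sqrt{-1 + 157}}{133} + \frac{-8518 - 2433}{-11921 + 20842} = - \frac{8 \sqrt{156}}{133} - \frac{10951}{8921} = - \frac{8 \cdot 2 \sqrt{39}}{133} - \frac{10951}{8921} = - \frac{16 \sqrt{39}}{133} - \frac{10951}{8921} = - \frac{10951}{8921} - \frac{16 \sqrt{39}}{133}$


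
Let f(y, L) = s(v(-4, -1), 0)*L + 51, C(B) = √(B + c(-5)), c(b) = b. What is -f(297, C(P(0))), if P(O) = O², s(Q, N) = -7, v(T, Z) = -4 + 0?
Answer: -51 + 7*I*√5 ≈ -51.0 + 15.652*I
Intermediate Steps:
v(T, Z) = -4
C(B) = √(-5 + B) (C(B) = √(B - 5) = √(-5 + B))
f(y, L) = 51 - 7*L (f(y, L) = -7*L + 51 = 51 - 7*L)
-f(297, C(P(0))) = -(51 - 7*√(-5 + 0²)) = -(51 - 7*√(-5 + 0)) = -(51 - 7*I*√5) = -51 + 7*I*√5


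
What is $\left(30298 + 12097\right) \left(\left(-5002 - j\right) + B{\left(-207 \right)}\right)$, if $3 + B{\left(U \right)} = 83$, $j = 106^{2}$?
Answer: $-685018410$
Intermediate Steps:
$j = 11236$
$B{\left(U \right)} = 80$ ($B{\left(U \right)} = -3 + 83 = 80$)
$\left(30298 + 12097\right) \left(\left(-5002 - j\right) + B{\left(-207 \right)}\right) = \left(30298 + 12097\right) \left(\left(-5002 - 11236\right) + 80\right) = 42395 \left(\left(-5002 - 11236\right) + 80\right) = 42395 \left(-16238 + 80\right) = 42395 \left(-16158\right) = -685018410$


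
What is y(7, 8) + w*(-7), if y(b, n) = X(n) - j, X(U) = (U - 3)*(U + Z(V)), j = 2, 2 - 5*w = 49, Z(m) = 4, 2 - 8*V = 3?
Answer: 619/5 ≈ 123.80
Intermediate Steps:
V = -1/8 (V = 1/4 - 1/8*3 = 1/4 - 3/8 = -1/8 ≈ -0.12500)
w = -47/5 (w = 2/5 - 1/5*49 = 2/5 - 49/5 = -47/5 ≈ -9.4000)
X(U) = (-3 + U)*(4 + U) (X(U) = (U - 3)*(U + 4) = (-3 + U)*(4 + U))
y(b, n) = -14 + n + n**2 (y(b, n) = (-12 + n + n**2) - 1*2 = (-12 + n + n**2) - 2 = -14 + n + n**2)
y(7, 8) + w*(-7) = (-14 + 8 + 8**2) - 47/5*(-7) = (-14 + 8 + 64) + 329/5 = 58 + 329/5 = 619/5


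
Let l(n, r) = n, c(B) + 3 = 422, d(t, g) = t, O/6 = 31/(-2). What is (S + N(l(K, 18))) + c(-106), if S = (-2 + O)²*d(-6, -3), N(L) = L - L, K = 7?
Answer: -53731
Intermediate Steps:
O = -93 (O = 6*(31/(-2)) = 6*(31*(-½)) = 6*(-31/2) = -93)
c(B) = 419 (c(B) = -3 + 422 = 419)
N(L) = 0
S = -54150 (S = (-2 - 93)²*(-6) = (-95)²*(-6) = 9025*(-6) = -54150)
(S + N(l(K, 18))) + c(-106) = (-54150 + 0) + 419 = -54150 + 419 = -53731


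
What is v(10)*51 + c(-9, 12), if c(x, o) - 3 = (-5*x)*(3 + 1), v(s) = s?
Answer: 693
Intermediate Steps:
c(x, o) = 3 - 20*x (c(x, o) = 3 + (-5*x)*(3 + 1) = 3 - 5*x*4 = 3 - 20*x)
v(10)*51 + c(-9, 12) = 10*51 + (3 - 20*(-9)) = 510 + (3 + 180) = 510 + 183 = 693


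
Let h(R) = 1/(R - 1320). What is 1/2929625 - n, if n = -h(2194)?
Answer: 127413/111325750 ≈ 0.0011445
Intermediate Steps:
h(R) = 1/(-1320 + R)
n = -1/874 (n = -1/(-1320 + 2194) = -1/874 ≈ -0.0011442)
1/2929625 - n = 1/2929625 - 1*(-1/874) = 1/2929625 + 1/874 = 127413/111325750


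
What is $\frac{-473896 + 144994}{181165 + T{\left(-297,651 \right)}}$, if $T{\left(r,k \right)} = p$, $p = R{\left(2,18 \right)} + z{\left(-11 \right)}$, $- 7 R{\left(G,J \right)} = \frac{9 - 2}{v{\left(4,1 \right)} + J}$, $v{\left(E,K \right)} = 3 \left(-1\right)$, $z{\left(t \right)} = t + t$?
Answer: $- \frac{2466765}{1358572} \approx -1.8157$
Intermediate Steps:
$z{\left(t \right)} = 2 t$
$v{\left(E,K \right)} = -3$
$R{\left(G,J \right)} = - \frac{1}{-3 + J}$ ($R{\left(G,J \right)} = - \frac{\left(9 - 2\right) \frac{1}{-3 + J}}{7} = - \frac{7 \frac{1}{-3 + J}}{7} = - \frac{1}{-3 + J}$)
$p = - \frac{331}{15}$ ($p = - \frac{1}{-3 + 18} + 2 \left(-11\right) = - \frac{1}{15} - 22 = - \frac{331}{15} \approx -22.067$)
$T{\left(r,k \right)} = - \frac{331}{15}$
$\frac{-473896 + 144994}{181165 + T{\left(-297,651 \right)}} = \frac{-473896 + 144994}{181165 - \frac{331}{15}} = - \frac{328902}{\frac{2717144}{15}} = \left(-328902\right) \frac{15}{2717144} = - \frac{2466765}{1358572}$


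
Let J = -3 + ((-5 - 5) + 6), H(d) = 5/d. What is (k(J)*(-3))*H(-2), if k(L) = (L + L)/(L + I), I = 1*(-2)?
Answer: 35/3 ≈ 11.667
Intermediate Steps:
J = -7 (J = -3 + (-10 + 6) = -3 - 4 = -7)
I = -2
k(L) = 2*L/(-2 + L) (k(L) = (L + L)/(L - 2) = (2*L)/(-2 + L) = 2*L/(-2 + L))
(k(J)*(-3))*H(-2) = ((2*(-7)/(-2 - 7))*(-3))*(5/(-2)) = ((2*(-7)/(-9))*(-3))*(5*(-1/2)) = ((2*(-7)*(-1/9))*(-3))*(-5/2) = ((14/9)*(-3))*(-5/2) = -14/3*(-5/2) = 35/3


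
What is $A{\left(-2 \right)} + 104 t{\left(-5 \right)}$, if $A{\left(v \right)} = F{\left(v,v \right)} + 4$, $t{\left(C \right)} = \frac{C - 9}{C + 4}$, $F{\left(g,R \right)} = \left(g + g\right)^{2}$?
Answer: $1476$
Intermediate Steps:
$F{\left(g,R \right)} = 4 g^{2}$ ($F{\left(g,R \right)} = \left(2 g\right)^{2} = 4 g^{2}$)
$t{\left(C \right)} = \frac{-9 + C}{4 + C}$
$A{\left(v \right)} = 4 + 4 v^{2}$ ($A{\left(v \right)} = 4 v^{2} + 4 = 4 + 4 v^{2}$)
$A{\left(-2 \right)} + 104 t{\left(-5 \right)} = \left(4 + 4 \left(-2\right)^{2}\right) + 104 \frac{-9 - 5}{4 - 5} = \left(4 + 4 \cdot 4\right) + 104 \frac{1}{-1} \left(-14\right) = \left(4 + 16\right) + 104 \left(\left(-1\right) \left(-14\right)\right) = 20 + 104 \cdot 14 = 20 + 1456 = 1476$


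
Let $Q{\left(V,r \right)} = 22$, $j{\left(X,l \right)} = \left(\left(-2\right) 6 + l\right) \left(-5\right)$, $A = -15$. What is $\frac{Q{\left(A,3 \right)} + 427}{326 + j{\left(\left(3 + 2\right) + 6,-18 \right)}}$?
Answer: $\frac{449}{476} \approx 0.94328$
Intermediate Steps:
$j{\left(X,l \right)} = 60 - 5 l$ ($j{\left(X,l \right)} = \left(-12 + l\right) \left(-5\right) = 60 - 5 l$)
$\frac{Q{\left(A,3 \right)} + 427}{326 + j{\left(\left(3 + 2\right) + 6,-18 \right)}} = \frac{22 + 427}{326 + \left(60 - -90\right)} = \frac{449}{326 + \left(60 + 90\right)} = \frac{449}{326 + 150} = \frac{449}{476}$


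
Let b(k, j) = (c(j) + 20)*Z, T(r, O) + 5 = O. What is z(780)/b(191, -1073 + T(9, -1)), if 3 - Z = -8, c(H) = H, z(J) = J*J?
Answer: -202800/3883 ≈ -52.228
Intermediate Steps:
z(J) = J²
T(r, O) = -5 + O
Z = 11 (Z = 3 - 1*(-8) = 3 + 8 = 11)
b(k, j) = 220 + 11*j (b(k, j) = (j + 20)*11 = (20 + j)*11 = 220 + 11*j)
z(780)/b(191, -1073 + T(9, -1)) = 780²/(220 + 11*(-1073 + (-5 - 1))) = 608400/(220 + 11*(-1073 - 6)) = 608400/(220 + 11*(-1079)) = 608400/(220 - 11869) = 608400/(-11649) = 608400*(-1/11649) = -202800/3883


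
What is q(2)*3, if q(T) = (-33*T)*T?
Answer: -396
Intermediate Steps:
q(T) = -33*T²
q(2)*3 = -33*2²*3 = -33*4*3 = -132*3 = -396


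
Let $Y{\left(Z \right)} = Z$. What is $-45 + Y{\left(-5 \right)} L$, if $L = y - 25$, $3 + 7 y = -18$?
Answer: $95$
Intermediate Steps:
$y = -3$ ($y = - \frac{3}{7} + \frac{1}{7} \left(-18\right) = - \frac{3}{7} - \frac{18}{7} = -3$)
$L = -28$ ($L = -3 - 25 = -28$)
$-45 + Y{\left(-5 \right)} L = -45 - -140 = -45 + 140 = 95$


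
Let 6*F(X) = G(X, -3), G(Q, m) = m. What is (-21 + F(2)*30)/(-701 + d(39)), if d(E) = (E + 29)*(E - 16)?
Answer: -36/863 ≈ -0.041715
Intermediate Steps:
F(X) = -½ (F(X) = (⅙)*(-3) = -½)
d(E) = (-16 + E)*(29 + E) (d(E) = (29 + E)*(-16 + E) = (-16 + E)*(29 + E))
(-21 + F(2)*30)/(-701 + d(39)) = (-21 - ½*30)/(-701 + (-464 + 39² + 13*39)) = (-21 - 15)/(-701 + (-464 + 1521 + 507)) = -36/(-701 + 1564) = -36/863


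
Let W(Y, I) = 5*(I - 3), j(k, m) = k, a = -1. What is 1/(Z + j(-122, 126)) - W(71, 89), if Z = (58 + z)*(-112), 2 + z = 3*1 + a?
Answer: -2845741/6618 ≈ -430.00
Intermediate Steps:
z = 0 (z = -2 + (3*1 - 1) = -2 + (3 - 1) = -2 + 2 = 0)
W(Y, I) = -15 + 5*I (W(Y, I) = 5*(-3 + I) = -15 + 5*I)
Z = -6496 (Z = (58 + 0)*(-112) = 58*(-112) = -6496)
1/(Z + j(-122, 126)) - W(71, 89) = 1/(-6496 - 122) - (-15 + 5*89) = 1/(-6618) - (-15 + 445) = -1/6618 - 1*430 = -1/6618 - 430 = -2845741/6618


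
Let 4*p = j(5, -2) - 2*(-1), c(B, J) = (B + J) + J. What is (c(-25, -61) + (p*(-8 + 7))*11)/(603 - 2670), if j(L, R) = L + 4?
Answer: 709/8268 ≈ 0.085752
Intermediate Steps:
j(L, R) = 4 + L
c(B, J) = B + 2*J
p = 11/4 (p = ((4 + 5) - 2*(-1))/4 = (9 + 2)/4 = (¼)*11 = 11/4 ≈ 2.7500)
(c(-25, -61) + (p*(-8 + 7))*11)/(603 - 2670) = ((-25 + 2*(-61)) + (11*(-8 + 7)/4)*11)/(603 - 2670) = ((-25 - 122) + ((11/4)*(-1))*11)/(-2067) = (-147 - 11/4*11)*(-1/2067) = (-147 - 121/4)*(-1/2067) = -709/4*(-1/2067) = 709/8268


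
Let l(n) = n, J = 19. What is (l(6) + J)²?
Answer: 625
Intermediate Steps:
(l(6) + J)² = (6 + 19)² = 25² = 625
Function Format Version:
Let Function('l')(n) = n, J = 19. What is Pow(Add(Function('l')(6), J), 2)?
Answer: 625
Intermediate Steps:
Pow(Add(Function('l')(6), J), 2) = Pow(Add(6, 19), 2) = Pow(25, 2) = 625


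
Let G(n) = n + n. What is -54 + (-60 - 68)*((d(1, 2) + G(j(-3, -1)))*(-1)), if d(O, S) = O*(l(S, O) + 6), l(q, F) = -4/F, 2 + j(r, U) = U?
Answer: -566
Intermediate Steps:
j(r, U) = -2 + U
G(n) = 2*n
d(O, S) = O*(6 - 4/O) (d(O, S) = O*(-4/O + 6) = O*(6 - 4/O))
-54 + (-60 - 68)*((d(1, 2) + G(j(-3, -1)))*(-1)) = -54 + (-60 - 68)*(((-4 + 6*1) + 2*(-2 - 1))*(-1)) = -54 - 128*((-4 + 6) + 2*(-3))*(-1) = -54 - 128*(2 - 6)*(-1) = -54 - (-512)*(-1) = -54 - 128*4 = -54 - 512 = -566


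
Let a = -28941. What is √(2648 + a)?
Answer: I*√26293 ≈ 162.15*I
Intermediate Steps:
√(2648 + a) = √(2648 - 28941) = √(-26293) = I*√26293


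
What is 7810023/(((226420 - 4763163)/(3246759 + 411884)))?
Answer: -28574085978789/4536743 ≈ -6.2984e+6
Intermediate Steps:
7810023/(((226420 - 4763163)/(3246759 + 411884))) = 7810023/((-4536743/3658643)) = 7810023/((-4536743*1/3658643)) = 7810023/(-4536743/3658643) = 7810023*(-3658643/4536743) = -28574085978789/4536743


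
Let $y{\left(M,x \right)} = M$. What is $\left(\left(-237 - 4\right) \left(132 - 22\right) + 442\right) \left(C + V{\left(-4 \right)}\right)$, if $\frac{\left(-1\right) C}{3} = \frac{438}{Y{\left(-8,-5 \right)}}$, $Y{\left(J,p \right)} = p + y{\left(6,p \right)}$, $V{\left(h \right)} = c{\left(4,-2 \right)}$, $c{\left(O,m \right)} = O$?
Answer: $34149080$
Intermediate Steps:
$V{\left(h \right)} = 4$
$Y{\left(J,p \right)} = 6 + p$ ($Y{\left(J,p \right)} = p + 6 = 6 + p$)
$C = -1314$ ($C = - 3 \frac{438}{6 - 5} = - 3 \cdot \frac{438}{1} = - 3 \cdot 438 \cdot 1 = \left(-3\right) 438 = -1314$)
$\left(\left(-237 - 4\right) \left(132 - 22\right) + 442\right) \left(C + V{\left(-4 \right)}\right) = \left(\left(-237 - 4\right) \left(132 - 22\right) + 442\right) \left(-1314 + 4\right) = \left(\left(-241\right) 110 + 442\right) \left(-1310\right) = \left(-26510 + 442\right) \left(-1310\right) = \left(-26068\right) \left(-1310\right) = 34149080$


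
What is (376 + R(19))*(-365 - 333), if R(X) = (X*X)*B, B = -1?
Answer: -10470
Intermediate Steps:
R(X) = -X² (R(X) = (X*X)*(-1) = X²*(-1) = -X²)
(376 + R(19))*(-365 - 333) = (376 - 1*19²)*(-365 - 333) = (376 - 1*361)*(-698) = (376 - 361)*(-698) = 15*(-698) = -10470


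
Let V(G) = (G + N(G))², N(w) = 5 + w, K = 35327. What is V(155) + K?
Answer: 134552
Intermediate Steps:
V(G) = (5 + 2*G)² (V(G) = (G + (5 + G))² = (5 + 2*G)²)
V(155) + K = (5 + 2*155)² + 35327 = (5 + 310)² + 35327 = 315² + 35327 = 99225 + 35327 = 134552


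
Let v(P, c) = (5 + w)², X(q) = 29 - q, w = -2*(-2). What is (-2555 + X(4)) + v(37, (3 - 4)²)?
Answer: -2449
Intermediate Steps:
w = 4
v(P, c) = 81 (v(P, c) = (5 + 4)² = 9² = 81)
(-2555 + X(4)) + v(37, (3 - 4)²) = (-2555 + (29 - 1*4)) + 81 = (-2555 + (29 - 4)) + 81 = (-2555 + 25) + 81 = -2530 + 81 = -2449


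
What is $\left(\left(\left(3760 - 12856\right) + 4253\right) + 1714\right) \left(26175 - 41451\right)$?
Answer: $47798604$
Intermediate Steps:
$\left(\left(\left(3760 - 12856\right) + 4253\right) + 1714\right) \left(26175 - 41451\right) = \left(\left(-9096 + 4253\right) + 1714\right) \left(-15276\right) = \left(-4843 + 1714\right) \left(-15276\right) = \left(-3129\right) \left(-15276\right) = 47798604$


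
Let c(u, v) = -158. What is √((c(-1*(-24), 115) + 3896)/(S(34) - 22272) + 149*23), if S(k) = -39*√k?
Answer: √(25440802 + 44551*√34)/√(7424 + 13*√34) ≈ 58.539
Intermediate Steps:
√((c(-1*(-24), 115) + 3896)/(S(34) - 22272) + 149*23) = √((-158 + 3896)/(-39*√34 - 22272) + 149*23) = √(3738/(-22272 - 39*√34) + 3427) = √(3427 + 3738/(-22272 - 39*√34))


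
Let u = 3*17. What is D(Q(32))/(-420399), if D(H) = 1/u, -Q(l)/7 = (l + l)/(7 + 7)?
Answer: -1/21440349 ≈ -4.6641e-8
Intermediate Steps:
u = 51
Q(l) = -l (Q(l) = -7*(l + l)/(7 + 7) = -7*2*l/14 = -l)
D(H) = 1/51
D(Q(32))/(-420399) = (1/51)/(-420399) = (1/51)*(-1/420399) = -1/21440349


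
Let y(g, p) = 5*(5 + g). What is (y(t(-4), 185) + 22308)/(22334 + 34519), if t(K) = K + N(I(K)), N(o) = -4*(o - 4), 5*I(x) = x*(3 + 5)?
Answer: 7507/18951 ≈ 0.39613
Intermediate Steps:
I(x) = 8*x/5 (I(x) = (x*(3 + 5))/5 = (x*8)/5 = (8*x)/5 = 8*x/5)
N(o) = 16 - 4*o (N(o) = -4*(-4 + o) = 16 - 4*o)
t(K) = 16 - 27*K/5 (t(K) = K + (16 - 32*K/5) = 16 - 27*K/5)
y(g, p) = 25 + 5*g
(y(t(-4), 185) + 22308)/(22334 + 34519) = ((25 + 5*(16 - 27/5*(-4))) + 22308)/(22334 + 34519) = ((25 + 5*(16 + 108/5)) + 22308)/56853 = ((25 + 5*(188/5)) + 22308)*(1/56853) = ((25 + 188) + 22308)*(1/56853) = (213 + 22308)*(1/56853) = 22521*(1/56853) = 7507/18951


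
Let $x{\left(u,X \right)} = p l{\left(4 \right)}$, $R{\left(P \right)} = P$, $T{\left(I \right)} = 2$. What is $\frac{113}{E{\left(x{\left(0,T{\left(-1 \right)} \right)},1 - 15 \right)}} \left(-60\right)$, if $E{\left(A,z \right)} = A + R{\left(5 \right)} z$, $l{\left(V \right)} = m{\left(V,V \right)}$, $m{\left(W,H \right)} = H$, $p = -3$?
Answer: $\frac{3390}{41} \approx 82.683$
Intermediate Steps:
$l{\left(V \right)} = V$
$x{\left(u,X \right)} = -12$ ($x{\left(u,X \right)} = \left(-3\right) 4 = -12$)
$E{\left(A,z \right)} = A + 5 z$
$\frac{113}{E{\left(x{\left(0,T{\left(-1 \right)} \right)},1 - 15 \right)}} \left(-60\right) = \frac{113}{-12 + 5 \left(1 - 15\right)} \left(-60\right) = \frac{113}{-12 + 5 \left(-14\right)} \left(-60\right) = \frac{113}{-12 - 70} \left(-60\right) = \frac{113}{-82} \left(-60\right) = 113 \left(- \frac{1}{82}\right) \left(-60\right) = \left(- \frac{113}{82}\right) \left(-60\right) = \frac{3390}{41}$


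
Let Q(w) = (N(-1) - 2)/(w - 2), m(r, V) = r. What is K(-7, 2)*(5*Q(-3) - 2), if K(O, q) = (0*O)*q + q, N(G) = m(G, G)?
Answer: 2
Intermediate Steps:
N(G) = G
K(O, q) = q (K(O, q) = 0*q + q = 0 + q = q)
Q(w) = -3/(-2 + w) (Q(w) = (-1 - 2)/(w - 2) = -3/(-2 + w))
K(-7, 2)*(5*Q(-3) - 2) = 2*(5*(-3/(-2 - 3)) - 2) = 2*(5*(-3/(-5)) - 2) = 2*(5*(-3*(-1/5)) - 2) = 2*(5*(3/5) - 2) = 2*(3 - 2) = 2*1 = 2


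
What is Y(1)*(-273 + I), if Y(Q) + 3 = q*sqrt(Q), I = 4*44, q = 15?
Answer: -1164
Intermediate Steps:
I = 176
Y(Q) = -3 + 15*sqrt(Q)
Y(1)*(-273 + I) = (-3 + 15*sqrt(1))*(-273 + 176) = (-3 + 15*1)*(-97) = (-3 + 15)*(-97) = 12*(-97) = -1164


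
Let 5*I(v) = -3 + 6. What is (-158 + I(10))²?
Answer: 619369/25 ≈ 24775.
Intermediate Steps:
I(v) = ⅗ (I(v) = (-3 + 6)/5 = (⅕)*3 = ⅗)
(-158 + I(10))² = (-158 + ⅗)² = (-787/5)² = 619369/25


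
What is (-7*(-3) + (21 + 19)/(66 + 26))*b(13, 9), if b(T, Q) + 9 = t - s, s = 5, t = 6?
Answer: -3944/23 ≈ -171.48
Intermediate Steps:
b(T, Q) = -8 (b(T, Q) = -9 + (6 - 1*5) = -9 + (6 - 5) = -9 + 1 = -8)
(-7*(-3) + (21 + 19)/(66 + 26))*b(13, 9) = (-7*(-3) + (21 + 19)/(66 + 26))*(-8) = (21 + 40/92)*(-8) = (21 + 40*(1/92))*(-8) = (21 + 10/23)*(-8) = (493/23)*(-8) = -3944/23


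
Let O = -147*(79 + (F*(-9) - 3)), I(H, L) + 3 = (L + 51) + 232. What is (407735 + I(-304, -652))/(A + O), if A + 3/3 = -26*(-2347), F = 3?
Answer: 407363/53818 ≈ 7.5693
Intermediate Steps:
I(H, L) = 280 + L (I(H, L) = -3 + ((L + 51) + 232) = -3 + ((51 + L) + 232) = -3 + (283 + L) = 280 + L)
A = 61021 (A = -1 - 26*(-2347) = -1 + 61022 = 61021)
O = -7203 (O = -147*(79 + (3*(-9) - 3)) = -147*(79 + (-27 - 3)) = -147*(79 - 30) = -147*49 = -7203)
(407735 + I(-304, -652))/(A + O) = (407735 + (280 - 652))/(61021 - 7203) = (407735 - 372)/53818 = 407363*(1/53818) = 407363/53818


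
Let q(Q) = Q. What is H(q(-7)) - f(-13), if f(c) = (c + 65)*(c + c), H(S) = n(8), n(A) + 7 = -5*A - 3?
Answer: 1302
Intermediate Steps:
n(A) = -10 - 5*A (n(A) = -7 + (-5*A - 3) = -7 + (-3 - 5*A) = -10 - 5*A)
H(S) = -50 (H(S) = -10 - 5*8 = -10 - 40 = -50)
f(c) = 2*c*(65 + c) (f(c) = (65 + c)*(2*c) = 2*c*(65 + c))
H(q(-7)) - f(-13) = -50 - 2*(-13)*(65 - 13) = -50 - 2*(-13)*52 = -50 - 1*(-1352) = -50 + 1352 = 1302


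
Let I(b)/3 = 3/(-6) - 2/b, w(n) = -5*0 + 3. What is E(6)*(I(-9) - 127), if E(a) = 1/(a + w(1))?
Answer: -767/54 ≈ -14.204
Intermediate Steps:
w(n) = 3 (w(n) = 0 + 3 = 3)
I(b) = -3/2 - 6/b (I(b) = 3*(3/(-6) - 2/b) = 3*(3*(-⅙) - 2/b) = 3*(-½ - 2/b) = -3/2 - 6/b)
E(a) = 1/(3 + a) (E(a) = 1/(a + 3) = 1/(3 + a))
E(6)*(I(-9) - 127) = ((-3/2 - 6/(-9)) - 127)/(3 + 6) = ((-3/2 - 6*(-⅑)) - 127)/9 = ((-3/2 + ⅔) - 127)/9 = (-⅚ - 127)/9 = (⅑)*(-767/6) = -767/54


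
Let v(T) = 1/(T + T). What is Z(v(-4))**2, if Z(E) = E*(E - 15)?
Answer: 14641/4096 ≈ 3.5745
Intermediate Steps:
v(T) = 1/(2*T)
Z(E) = E*(-15 + E)
Z(v(-4))**2 = (((1/2)/(-4))*(-15 + (1/2)/(-4)))**2 = (((1/2)*(-1/4))*(-15 + (1/2)*(-1/4)))**2 = (-(-15 - 1/8)/8)**2 = (-1/8*(-121/8))**2 = (121/64)**2 = 14641/4096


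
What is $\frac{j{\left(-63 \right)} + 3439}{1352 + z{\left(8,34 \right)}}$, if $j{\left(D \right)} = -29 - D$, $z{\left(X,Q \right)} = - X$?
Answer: $\frac{3473}{1344} \approx 2.5841$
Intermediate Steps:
$\frac{j{\left(-63 \right)} + 3439}{1352 + z{\left(8,34 \right)}} = \frac{\left(-29 - -63\right) + 3439}{1352 - 8} = \frac{\left(-29 + 63\right) + 3439}{1352 - 8} = \frac{34 + 3439}{1344} = 3473 \cdot \frac{1}{1344} = \frac{3473}{1344}$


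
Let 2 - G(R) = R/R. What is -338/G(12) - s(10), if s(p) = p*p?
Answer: -438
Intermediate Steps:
G(R) = 1 (G(R) = 2 - R/R = 2 - 1*1 = 2 - 1 = 1)
s(p) = p²
-338/G(12) - s(10) = -338/1 - 1*10² = -338*1 - 1*100 = -338 - 100 = -438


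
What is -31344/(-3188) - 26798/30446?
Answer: 108608425/12132731 ≈ 8.9517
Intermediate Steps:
-31344/(-3188) - 26798/30446 = -31344*(-1/3188) - 26798*1/30446 = 7836/797 - 13399/15223 = 108608425/12132731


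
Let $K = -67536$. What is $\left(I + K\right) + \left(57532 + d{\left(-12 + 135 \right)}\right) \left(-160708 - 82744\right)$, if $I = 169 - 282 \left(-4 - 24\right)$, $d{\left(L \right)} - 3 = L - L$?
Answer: $-14007070291$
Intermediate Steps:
$d{\left(L \right)} = 3$ ($d{\left(L \right)} = 3 + \left(L - L\right) = 3 + 0 = 3$)
$I = 8065$ ($I = 169 - 282 \left(-4 - 24\right) = 169 - -7896 = 169 + 7896 = 8065$)
$\left(I + K\right) + \left(57532 + d{\left(-12 + 135 \right)}\right) \left(-160708 - 82744\right) = \left(8065 - 67536\right) + \left(57532 + 3\right) \left(-160708 - 82744\right) = -59471 + 57535 \left(-243452\right) = -59471 - 14007010820 = -14007070291$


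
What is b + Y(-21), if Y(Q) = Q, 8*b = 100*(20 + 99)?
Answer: 2933/2 ≈ 1466.5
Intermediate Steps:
b = 2975/2 (b = (100*(20 + 99))/8 = (100*119)/8 = (⅛)*11900 = 2975/2 ≈ 1487.5)
b + Y(-21) = 2975/2 - 21 = 2933/2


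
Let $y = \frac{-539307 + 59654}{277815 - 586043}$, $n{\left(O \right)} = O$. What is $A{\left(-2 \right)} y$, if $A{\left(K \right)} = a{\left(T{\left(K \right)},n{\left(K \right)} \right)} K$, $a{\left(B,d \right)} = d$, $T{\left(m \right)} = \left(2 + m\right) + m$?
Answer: $\frac{479653}{77057} \approx 6.2247$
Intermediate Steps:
$T{\left(m \right)} = 2 + 2 m$
$A{\left(K \right)} = K^{2}$ ($A{\left(K \right)} = K K = K^{2}$)
$y = \frac{479653}{308228}$ ($y = - \frac{479653}{-308228} = \left(-479653\right) \left(- \frac{1}{308228}\right) = \frac{479653}{308228} \approx 1.5562$)
$A{\left(-2 \right)} y = \left(-2\right)^{2} \cdot \frac{479653}{308228} = 4 \cdot \frac{479653}{308228} = \frac{479653}{77057}$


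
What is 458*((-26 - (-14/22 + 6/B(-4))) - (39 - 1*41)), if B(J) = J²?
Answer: -478381/44 ≈ -10872.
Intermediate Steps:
458*((-26 - (-14/22 + 6/B(-4))) - (39 - 1*41)) = 458*((-26 - (-14/22 + 6/((-4)²))) - (39 - 1*41)) = 458*((-26 - (-14*1/22 + 6/16)) - (39 - 41)) = 458*((-26 - (-7/11 + 6*(1/16))) - 1*(-2)) = 458*((-26 - (-7/11 + 3/8)) + 2) = 458*((-26 - 1*(-23/88)) + 2) = 458*((-26 + 23/88) + 2) = 458*(-2265/88 + 2) = 458*(-2089/88) = -478381/44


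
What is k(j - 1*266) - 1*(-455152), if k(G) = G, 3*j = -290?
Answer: 1364368/3 ≈ 4.5479e+5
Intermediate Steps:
j = -290/3 (j = (⅓)*(-290) = -290/3 ≈ -96.667)
k(j - 1*266) - 1*(-455152) = (-290/3 - 1*266) - 1*(-455152) = (-290/3 - 266) + 455152 = -1088/3 + 455152 = 1364368/3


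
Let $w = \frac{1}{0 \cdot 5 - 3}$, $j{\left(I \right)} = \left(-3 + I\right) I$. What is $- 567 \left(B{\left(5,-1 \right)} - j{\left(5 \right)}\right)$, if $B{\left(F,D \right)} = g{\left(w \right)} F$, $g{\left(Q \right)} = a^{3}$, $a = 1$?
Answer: $2835$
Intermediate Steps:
$j{\left(I \right)} = I \left(-3 + I\right)$
$w = - \frac{1}{3}$ ($w = \frac{1}{0 - 3} = \frac{1}{-3} = - \frac{1}{3} \approx -0.33333$)
$g{\left(Q \right)} = 1$ ($g{\left(Q \right)} = 1^{3} = 1$)
$B{\left(F,D \right)} = F$ ($B{\left(F,D \right)} = 1 F = F$)
$- 567 \left(B{\left(5,-1 \right)} - j{\left(5 \right)}\right) = - 567 \left(5 - 5 \left(-3 + 5\right)\right) = - 567 \left(5 - 5 \cdot 2\right) = - 567 \left(5 - 10\right) = \left(-567\right) \left(-5\right) = 2835$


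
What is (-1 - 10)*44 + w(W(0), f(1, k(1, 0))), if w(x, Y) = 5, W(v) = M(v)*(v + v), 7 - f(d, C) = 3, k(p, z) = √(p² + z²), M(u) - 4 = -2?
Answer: -479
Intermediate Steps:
M(u) = 2 (M(u) = 4 - 2 = 2)
f(d, C) = 4 (f(d, C) = 7 - 1*3 = 7 - 3 = 4)
W(v) = 4*v (W(v) = 2*(v + v) = 2*(2*v) = 4*v)
(-1 - 10)*44 + w(W(0), f(1, k(1, 0))) = (-1 - 10)*44 + 5 = -11*44 + 5 = -484 + 5 = -479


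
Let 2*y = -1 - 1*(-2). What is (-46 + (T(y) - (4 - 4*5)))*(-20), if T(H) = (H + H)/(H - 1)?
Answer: 640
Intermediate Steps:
y = ½ (y = (-1 - 1*(-2))/2 = (-1 + 2)/2 = (½)*1 = ½ ≈ 0.50000)
T(H) = 2*H/(-1 + H) (T(H) = (2*H)/(-1 + H) = 2*H/(-1 + H))
(-46 + (T(y) - (4 - 4*5)))*(-20) = (-46 + (2*(½)/(-1 + ½) - (4 - 4*5)))*(-20) = (-46 + (2*(½)/(-½) - (4 - 20)))*(-20) = (-46 + (2*(½)*(-2) - 1*(-16)))*(-20) = (-46 + (-2 + 16))*(-20) = (-46 + 14)*(-20) = -32*(-20) = 640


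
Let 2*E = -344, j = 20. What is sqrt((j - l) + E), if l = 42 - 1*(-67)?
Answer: 3*I*sqrt(29) ≈ 16.155*I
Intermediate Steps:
l = 109 (l = 42 + 67 = 109)
E = -172 (E = (1/2)*(-344) = -172)
sqrt((j - l) + E) = sqrt((20 - 1*109) - 172) = sqrt((20 - 109) - 172) = sqrt(-89 - 172) = sqrt(-261) = 3*I*sqrt(29)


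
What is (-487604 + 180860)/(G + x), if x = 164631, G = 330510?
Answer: -102248/165047 ≈ -0.61951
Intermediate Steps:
(-487604 + 180860)/(G + x) = (-487604 + 180860)/(330510 + 164631) = -306744/495141 = -306744*1/495141 = -102248/165047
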